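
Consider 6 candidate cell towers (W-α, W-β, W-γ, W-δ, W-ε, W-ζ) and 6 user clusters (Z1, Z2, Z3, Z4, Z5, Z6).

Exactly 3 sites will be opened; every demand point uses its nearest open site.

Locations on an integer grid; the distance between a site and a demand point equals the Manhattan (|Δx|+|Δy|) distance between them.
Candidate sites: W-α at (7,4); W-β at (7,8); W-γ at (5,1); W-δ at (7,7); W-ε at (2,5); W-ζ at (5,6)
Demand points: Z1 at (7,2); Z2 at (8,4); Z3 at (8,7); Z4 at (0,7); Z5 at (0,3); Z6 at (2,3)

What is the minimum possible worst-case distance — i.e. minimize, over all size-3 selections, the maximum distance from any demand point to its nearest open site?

Open {W-α, W-β, W-ε}.
  Farthest demand point is Z4 at distance 4 (to W-ε); all others are ≤ 4.
With {W-α, W-γ, W-ε} the worst case is 4.
With {W-α, W-δ, W-ε} the worst case is 4.
No size-3 selection achieves below 4.

4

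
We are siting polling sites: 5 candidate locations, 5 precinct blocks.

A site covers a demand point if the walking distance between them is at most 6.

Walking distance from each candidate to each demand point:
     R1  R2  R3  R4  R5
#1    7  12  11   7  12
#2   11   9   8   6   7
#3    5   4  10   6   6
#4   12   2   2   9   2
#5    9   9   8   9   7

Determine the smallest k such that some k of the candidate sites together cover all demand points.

2

Coverage sets (demand points within 6 of each site):
  #1: {}
  #2: {R4}
  #3: {R1, R2, R4, R5}
  #4: {R2, R3, R5}
  #5: {}
No single site covers all 5 demand points.
But {#3, #4} covers everything, so the minimum is 2.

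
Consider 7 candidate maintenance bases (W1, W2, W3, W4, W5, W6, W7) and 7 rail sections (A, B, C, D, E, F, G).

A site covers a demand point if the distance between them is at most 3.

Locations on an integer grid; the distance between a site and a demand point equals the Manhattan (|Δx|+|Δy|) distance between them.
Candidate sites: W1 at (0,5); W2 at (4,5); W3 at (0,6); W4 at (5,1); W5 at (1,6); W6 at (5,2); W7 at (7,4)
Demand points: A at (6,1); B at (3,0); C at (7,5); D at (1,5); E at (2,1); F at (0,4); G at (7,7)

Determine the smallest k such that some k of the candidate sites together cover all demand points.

Coverage sets (demand points within 3 of each site):
  W1: {D, F}
  W2: {C, D}
  W3: {D, F}
  W4: {A, B, E}
  W5: {D, F}
  W6: {A}
  W7: {C, G}
No 2 sites suffice: every size-2 union leaves at least one demand point uncovered.
But {W1, W4, W7} covers everything, so the minimum is 3.

3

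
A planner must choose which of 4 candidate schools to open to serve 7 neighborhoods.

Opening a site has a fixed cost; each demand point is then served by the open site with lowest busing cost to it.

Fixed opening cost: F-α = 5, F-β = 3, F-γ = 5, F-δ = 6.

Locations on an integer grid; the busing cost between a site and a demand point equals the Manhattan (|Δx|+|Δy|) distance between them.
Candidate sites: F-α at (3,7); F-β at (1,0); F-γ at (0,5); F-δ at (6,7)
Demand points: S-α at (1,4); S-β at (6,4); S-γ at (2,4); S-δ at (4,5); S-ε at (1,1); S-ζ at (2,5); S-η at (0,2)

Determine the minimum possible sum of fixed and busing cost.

30

Open {F-β, F-γ}: assign each demand point to its cheapest open site.
  S-α→F-γ 2, S-β→F-γ 7, S-γ→F-γ 3, S-δ→F-γ 4, S-ε→F-β 1, S-ζ→F-γ 2, S-η→F-β 3
  busing cost 22, fixed 8 → total 30.
Compare {F-γ}: busing cost 26 + fixed 5 = 31.
Compare {F-α, F-β}: busing cost 24 + fixed 8 = 32.
Compare {F-β, F-γ, F-δ}: busing cost 18 + fixed 14 = 32.
All other subsets cost ≥ 31. Minimum total cost: 30.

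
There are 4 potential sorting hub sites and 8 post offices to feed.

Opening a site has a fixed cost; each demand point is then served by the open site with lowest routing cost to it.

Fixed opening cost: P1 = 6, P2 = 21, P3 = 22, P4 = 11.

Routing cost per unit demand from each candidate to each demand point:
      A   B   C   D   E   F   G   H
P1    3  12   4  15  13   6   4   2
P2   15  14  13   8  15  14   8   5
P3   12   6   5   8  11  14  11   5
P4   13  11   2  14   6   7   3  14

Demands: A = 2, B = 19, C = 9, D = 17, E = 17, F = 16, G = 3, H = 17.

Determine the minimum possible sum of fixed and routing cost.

Open {P1, P3, P4}: assign each demand point to its cheapest open site.
  A→P1 2×3=6, B→P3 19×6=114, C→P4 9×2=18, D→P3 17×8=136, E→P4 17×6=102, F→P1 16×6=96, G→P4 3×3=9, H→P1 17×2=34
  routing cost 515, fixed 39 → total 554.
Compare {P1, P2, P3, P4}: routing cost 515 + fixed 60 = 575.
Compare {P3, P4}: routing cost 600 + fixed 33 = 633.
Compare {P1, P2, P4}: routing cost 610 + fixed 38 = 648.
All other subsets cost ≥ 575. Minimum total cost: 554.

554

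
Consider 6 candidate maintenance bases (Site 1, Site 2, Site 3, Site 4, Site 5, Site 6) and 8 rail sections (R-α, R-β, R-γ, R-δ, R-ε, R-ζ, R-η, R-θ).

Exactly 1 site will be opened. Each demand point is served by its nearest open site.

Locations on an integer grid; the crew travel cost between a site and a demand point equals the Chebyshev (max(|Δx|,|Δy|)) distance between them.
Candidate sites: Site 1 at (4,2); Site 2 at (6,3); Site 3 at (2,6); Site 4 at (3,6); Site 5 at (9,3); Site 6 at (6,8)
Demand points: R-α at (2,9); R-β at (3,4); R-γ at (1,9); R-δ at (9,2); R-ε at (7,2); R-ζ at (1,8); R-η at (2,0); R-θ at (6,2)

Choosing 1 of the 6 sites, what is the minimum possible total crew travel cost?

29

Open {Site 2}.
  R-α→Site 2 6, R-β→Site 2 3, R-γ→Site 2 6, R-δ→Site 2 3, R-ε→Site 2 1, R-ζ→Site 2 5, R-η→Site 2 4, R-θ→Site 2 1  ⇒ total 29.
Compare {Site 4}: total 30.
Compare {Site 3}: total 32.
No size-1 selection does better; minimum is 29.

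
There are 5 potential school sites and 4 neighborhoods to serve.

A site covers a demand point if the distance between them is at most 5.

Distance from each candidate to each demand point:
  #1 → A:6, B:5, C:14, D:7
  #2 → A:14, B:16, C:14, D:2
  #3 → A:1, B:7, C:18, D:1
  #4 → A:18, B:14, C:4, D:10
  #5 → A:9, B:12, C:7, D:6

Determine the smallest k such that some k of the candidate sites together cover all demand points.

Coverage sets (demand points within 5 of each site):
  #1: {B}
  #2: {D}
  #3: {A, D}
  #4: {C}
  #5: {}
No 2 sites suffice: every size-2 union leaves at least one demand point uncovered.
But {#1, #3, #4} covers everything, so the minimum is 3.

3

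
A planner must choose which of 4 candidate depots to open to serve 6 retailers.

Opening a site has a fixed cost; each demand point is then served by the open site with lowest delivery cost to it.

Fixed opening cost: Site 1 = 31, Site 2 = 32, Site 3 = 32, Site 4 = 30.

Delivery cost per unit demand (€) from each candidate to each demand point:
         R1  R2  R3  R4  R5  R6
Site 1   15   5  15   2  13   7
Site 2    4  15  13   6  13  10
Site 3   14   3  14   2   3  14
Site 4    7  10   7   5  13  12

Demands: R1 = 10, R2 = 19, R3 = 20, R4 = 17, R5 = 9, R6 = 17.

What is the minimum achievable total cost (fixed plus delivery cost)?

540

Open {Site 1, Site 3, Site 4}: assign each demand point to its cheapest open site.
  R1→Site 4 10×7=70, R2→Site 3 19×3=57, R3→Site 4 20×7=140, R4→Site 1 17×2=34, R5→Site 3 9×3=27, R6→Site 1 17×7=119
  delivery cost 447, fixed 93 → total 540.
Compare {Site 1, Site 2, Site 3, Site 4}: delivery cost 417 + fixed 125 = 542.
Compare {Site 2, Site 3, Site 4}: delivery cost 468 + fixed 94 = 562.
Compare {Site 3, Site 4}: delivery cost 532 + fixed 62 = 594.
All other subsets cost ≥ 542. Minimum total cost: 540.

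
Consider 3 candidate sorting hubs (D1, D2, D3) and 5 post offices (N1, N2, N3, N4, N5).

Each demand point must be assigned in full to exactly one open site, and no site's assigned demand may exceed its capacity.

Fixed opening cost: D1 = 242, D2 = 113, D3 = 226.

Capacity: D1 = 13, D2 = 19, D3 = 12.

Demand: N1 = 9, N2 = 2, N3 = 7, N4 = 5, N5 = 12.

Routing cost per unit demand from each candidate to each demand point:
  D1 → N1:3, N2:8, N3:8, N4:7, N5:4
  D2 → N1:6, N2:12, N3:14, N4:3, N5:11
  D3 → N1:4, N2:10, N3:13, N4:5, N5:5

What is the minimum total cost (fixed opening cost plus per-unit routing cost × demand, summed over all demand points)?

782

Open {D1, D2, D3}; cheapest assignment that respects the capacities:
  D1 (cap 13, load 9): N2, N3 — cost 2×8 + 7×8 = 72
  D2 (cap 19, load 14): N1, N4 — cost 9×6 + 5×3 = 69
  D3 (cap 12, load 12): N5 — cost 12×5 = 60
  Shipping 201, fixed 581 → total 782.
  Any other capacity-feasible assignment to {D1, D2, D3} ships for at least 201.
Total demand is 35 and no other set of sites has combined capacity ≥ 35, so {D1, D2, D3} is the only feasible choice of open sites. Minimum: 782.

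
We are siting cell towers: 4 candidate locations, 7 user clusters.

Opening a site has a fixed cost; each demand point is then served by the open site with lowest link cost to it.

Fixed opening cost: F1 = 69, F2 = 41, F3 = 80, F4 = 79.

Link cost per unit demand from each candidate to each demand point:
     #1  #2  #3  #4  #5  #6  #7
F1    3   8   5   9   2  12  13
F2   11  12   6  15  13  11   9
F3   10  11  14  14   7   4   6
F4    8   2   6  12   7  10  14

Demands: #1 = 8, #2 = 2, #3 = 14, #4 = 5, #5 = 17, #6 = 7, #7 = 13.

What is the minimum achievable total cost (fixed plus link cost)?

444

Open {F1, F3}: assign each demand point to its cheapest open site.
  #1→F1 8×3=24, #2→F1 2×8=16, #3→F1 14×5=70, #4→F1 5×9=45, #5→F1 17×2=34, #6→F3 7×4=28, #7→F3 13×6=78
  link cost 295, fixed 149 → total 444.
Compare {F1, F2, F3}: link cost 295 + fixed 190 = 485.
Compare {F1, F2}: link cost 383 + fixed 110 = 493.
Compare {F1}: link cost 442 + fixed 69 = 511.
All other subsets cost ≥ 485. Minimum total cost: 444.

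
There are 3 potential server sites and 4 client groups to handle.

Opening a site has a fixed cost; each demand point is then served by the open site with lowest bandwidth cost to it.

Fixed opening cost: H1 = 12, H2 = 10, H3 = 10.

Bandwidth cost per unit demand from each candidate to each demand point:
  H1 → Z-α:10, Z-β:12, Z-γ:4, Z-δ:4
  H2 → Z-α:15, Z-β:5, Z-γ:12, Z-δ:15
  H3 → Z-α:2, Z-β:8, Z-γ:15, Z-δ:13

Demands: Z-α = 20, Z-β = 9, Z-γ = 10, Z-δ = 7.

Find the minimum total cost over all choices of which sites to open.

Open {H1, H2, H3}: assign each demand point to its cheapest open site.
  Z-α→H3 20×2=40, Z-β→H2 9×5=45, Z-γ→H1 10×4=40, Z-δ→H1 7×4=28
  bandwidth cost 153, fixed 32 → total 185.
Compare {H1, H3}: bandwidth cost 180 + fixed 22 = 202.
Compare {H2, H3}: bandwidth cost 296 + fixed 20 = 316.
Compare {H1, H2}: bandwidth cost 313 + fixed 22 = 335.
All other subsets cost ≥ 202. Minimum total cost: 185.

185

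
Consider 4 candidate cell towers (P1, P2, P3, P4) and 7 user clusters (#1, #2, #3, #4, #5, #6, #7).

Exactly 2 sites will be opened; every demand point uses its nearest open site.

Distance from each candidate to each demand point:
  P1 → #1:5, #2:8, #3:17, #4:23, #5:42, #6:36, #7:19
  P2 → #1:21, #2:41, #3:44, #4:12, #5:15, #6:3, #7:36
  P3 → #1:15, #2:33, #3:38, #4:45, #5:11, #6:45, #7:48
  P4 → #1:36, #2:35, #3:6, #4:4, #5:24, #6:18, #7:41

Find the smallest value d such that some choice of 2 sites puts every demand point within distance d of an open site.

Open {P1, P2}.
  Farthest demand point is #7 at distance 19 (to P1); all others are ≤ 19.
With {P1, P4} the worst case is 24.
With {P1, P3} the worst case is 36.
No size-2 selection achieves below 19.

19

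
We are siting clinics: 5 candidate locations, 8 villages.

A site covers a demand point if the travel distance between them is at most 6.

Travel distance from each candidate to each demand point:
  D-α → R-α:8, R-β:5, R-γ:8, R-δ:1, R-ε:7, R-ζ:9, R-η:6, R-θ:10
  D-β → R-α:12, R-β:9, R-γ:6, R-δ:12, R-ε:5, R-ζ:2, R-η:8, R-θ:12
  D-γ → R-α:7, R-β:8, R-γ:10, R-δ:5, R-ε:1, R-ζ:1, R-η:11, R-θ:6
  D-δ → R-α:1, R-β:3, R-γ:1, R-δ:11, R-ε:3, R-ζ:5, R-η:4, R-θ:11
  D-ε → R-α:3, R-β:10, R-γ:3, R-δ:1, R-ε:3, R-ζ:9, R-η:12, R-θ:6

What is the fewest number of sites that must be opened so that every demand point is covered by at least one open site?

Coverage sets (demand points within 6 of each site):
  D-α: {R-β, R-δ, R-η}
  D-β: {R-γ, R-ε, R-ζ}
  D-γ: {R-δ, R-ε, R-ζ, R-θ}
  D-δ: {R-α, R-β, R-γ, R-ε, R-ζ, R-η}
  D-ε: {R-α, R-γ, R-δ, R-ε, R-θ}
No single site covers all 8 demand points.
But {D-γ, D-δ} covers everything, so the minimum is 2.

2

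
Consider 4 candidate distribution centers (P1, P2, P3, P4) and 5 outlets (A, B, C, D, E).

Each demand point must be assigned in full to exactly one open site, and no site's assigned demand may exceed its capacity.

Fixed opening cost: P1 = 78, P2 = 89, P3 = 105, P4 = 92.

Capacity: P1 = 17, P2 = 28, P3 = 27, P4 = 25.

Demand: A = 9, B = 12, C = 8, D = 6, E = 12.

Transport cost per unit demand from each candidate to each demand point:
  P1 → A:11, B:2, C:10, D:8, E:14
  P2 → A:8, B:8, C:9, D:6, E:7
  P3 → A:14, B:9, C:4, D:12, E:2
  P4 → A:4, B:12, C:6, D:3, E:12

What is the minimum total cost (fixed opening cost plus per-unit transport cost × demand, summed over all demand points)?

Open {P1, P3, P4}; cheapest assignment that respects the capacities:
  P1 (cap 17, load 12): B — cost 12×2 = 24
  P3 (cap 27, load 20): C, E — cost 8×4 + 12×2 = 56
  P4 (cap 25, load 15): A, D — cost 9×4 + 6×3 = 54
  Shipping 134, fixed 275 → total 409.
  Any other capacity-feasible assignment to {P1, P3, P4} ships for at least 134.
Compare {P3, P4}: its best feasible assignment gives total 431.
Compare {P2, P3}: its best feasible assignment gives total 454.
Every other set of open sites that can feasibly serve all demand totals ≥ 431 even under its best assignment. Minimum: 409.

409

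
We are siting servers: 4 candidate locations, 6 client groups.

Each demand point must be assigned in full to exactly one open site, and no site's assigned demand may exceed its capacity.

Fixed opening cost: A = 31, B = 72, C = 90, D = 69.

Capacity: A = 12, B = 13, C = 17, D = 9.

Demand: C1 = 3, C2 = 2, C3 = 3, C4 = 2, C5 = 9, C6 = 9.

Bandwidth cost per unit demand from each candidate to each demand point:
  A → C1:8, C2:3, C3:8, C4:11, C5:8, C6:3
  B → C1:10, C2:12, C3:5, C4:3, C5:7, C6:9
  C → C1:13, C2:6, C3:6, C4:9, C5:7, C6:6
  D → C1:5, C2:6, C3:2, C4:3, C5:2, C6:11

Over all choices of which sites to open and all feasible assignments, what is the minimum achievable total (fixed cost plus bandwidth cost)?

Open {A, B, D}; cheapest assignment that respects the capacities:
  A (cap 12, load 11): C2, C6 — cost 2×3 + 9×3 = 33
  B (cap 13, load 8): C1, C3, C4 — cost 3×10 + 3×5 + 2×3 = 51
  D (cap 9, load 9): C5 — cost 9×2 = 18
  Shipping 102, fixed 172 → total 274.
  Any other capacity-feasible assignment to {A, B, D} ships for at least 102.
Compare {A, C}: its best feasible assignment gives total 283.
Compare {A, C, D}: its best feasible assignment gives total 307.
Every other set of open sites that can feasibly serve all demand totals ≥ 283 even under its best assignment. Minimum: 274.

274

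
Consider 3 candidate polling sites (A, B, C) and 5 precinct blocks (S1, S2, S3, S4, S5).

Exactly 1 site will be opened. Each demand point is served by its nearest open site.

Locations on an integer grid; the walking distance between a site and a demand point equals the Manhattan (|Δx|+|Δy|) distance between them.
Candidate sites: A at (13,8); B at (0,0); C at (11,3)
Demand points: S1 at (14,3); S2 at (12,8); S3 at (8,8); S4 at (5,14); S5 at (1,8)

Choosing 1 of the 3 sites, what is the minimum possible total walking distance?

Open {A}.
  S1→A 6, S2→A 1, S3→A 5, S4→A 14, S5→A 12  ⇒ total 38.
Compare {C}: total 49.
Compare {B}: total 81.

38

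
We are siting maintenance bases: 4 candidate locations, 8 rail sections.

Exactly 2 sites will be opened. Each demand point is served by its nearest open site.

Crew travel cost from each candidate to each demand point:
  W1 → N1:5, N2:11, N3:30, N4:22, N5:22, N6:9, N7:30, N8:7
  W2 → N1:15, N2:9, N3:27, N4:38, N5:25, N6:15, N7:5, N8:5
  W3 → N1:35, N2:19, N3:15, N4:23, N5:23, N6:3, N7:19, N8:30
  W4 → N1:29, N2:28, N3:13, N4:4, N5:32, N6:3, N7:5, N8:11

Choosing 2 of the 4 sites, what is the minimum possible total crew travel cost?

Open {W1, W4}.
  N1→W1 5, N2→W1 11, N3→W4 13, N4→W4 4, N5→W1 22, N6→W4 3, N7→W4 5, N8→W1 7  ⇒ total 70.
Compare {W2, W4}: total 79.
Compare {W2, W3}: total 98.
No size-2 selection does better; minimum is 70.

70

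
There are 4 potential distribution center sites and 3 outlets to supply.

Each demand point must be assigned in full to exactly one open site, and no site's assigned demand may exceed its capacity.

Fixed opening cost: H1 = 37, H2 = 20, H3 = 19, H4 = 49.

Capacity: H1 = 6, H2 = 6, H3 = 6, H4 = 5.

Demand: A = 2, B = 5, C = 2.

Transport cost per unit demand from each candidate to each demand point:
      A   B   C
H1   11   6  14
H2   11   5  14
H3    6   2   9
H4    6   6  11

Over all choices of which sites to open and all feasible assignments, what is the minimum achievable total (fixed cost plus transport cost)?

94

Open {H2, H3}; cheapest assignment that respects the capacities:
  H2 (cap 6, load 5): B — cost 5×5 = 25
  H3 (cap 6, load 4): A, C — cost 2×6 + 2×9 = 30
  Shipping 55, fixed 39 → total 94.
  Any other capacity-feasible assignment to {H2, H3} ships for at least 55.
Compare {H3, H4}: its best feasible assignment gives total 112.
Compare {H1, H3}: its best feasible assignment gives total 116.
Every other set of open sites that can feasibly serve all demand totals ≥ 112 even under its best assignment. Minimum: 94.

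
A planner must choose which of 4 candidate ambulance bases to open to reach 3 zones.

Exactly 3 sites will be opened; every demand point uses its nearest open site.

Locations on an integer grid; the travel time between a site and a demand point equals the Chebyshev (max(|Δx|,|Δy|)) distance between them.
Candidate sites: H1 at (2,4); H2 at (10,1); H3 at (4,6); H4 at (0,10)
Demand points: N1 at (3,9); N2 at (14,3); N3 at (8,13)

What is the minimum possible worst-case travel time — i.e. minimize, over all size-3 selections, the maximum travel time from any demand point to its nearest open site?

7

Open {H1, H2, H3}.
  Farthest demand point is N3 at travel time 7 (to H3); all others are ≤ 7.
With {H2, H3, H4} the worst case is 7.
With {H1, H2, H4} the worst case is 8.
No size-3 selection achieves below 7.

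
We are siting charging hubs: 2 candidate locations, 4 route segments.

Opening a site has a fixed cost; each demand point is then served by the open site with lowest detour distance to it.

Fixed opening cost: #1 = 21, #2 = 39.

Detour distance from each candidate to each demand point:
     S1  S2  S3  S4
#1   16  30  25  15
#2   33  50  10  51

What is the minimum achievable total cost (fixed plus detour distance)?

107

Open {#1}: assign each demand point to its cheapest open site.
  S1→#1 16, S2→#1 30, S3→#1 25, S4→#1 15
  detour distance 86, fixed 21 → total 107.
Compare {#1, #2}: detour distance 71 + fixed 60 = 131.
Compare {#2}: detour distance 144 + fixed 39 = 183.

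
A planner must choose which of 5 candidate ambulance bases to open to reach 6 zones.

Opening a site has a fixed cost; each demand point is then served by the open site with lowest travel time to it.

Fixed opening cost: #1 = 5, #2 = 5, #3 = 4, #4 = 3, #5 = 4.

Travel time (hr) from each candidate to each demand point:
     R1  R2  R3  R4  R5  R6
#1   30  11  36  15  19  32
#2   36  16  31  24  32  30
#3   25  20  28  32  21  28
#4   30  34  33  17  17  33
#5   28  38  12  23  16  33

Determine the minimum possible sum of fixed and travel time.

Open {#1, #3, #5}: assign each demand point to its cheapest open site.
  R1→#3 25, R2→#1 11, R3→#5 12, R4→#1 15, R5→#5 16, R6→#3 28
  travel time 107, fixed 13 → total 120.
Compare {#1, #5}: travel time 114 + fixed 9 = 123.
Compare {#1, #3, #4, #5}: travel time 107 + fixed 16 = 123.
Compare {#1, #2, #3, #5}: travel time 107 + fixed 18 = 125.
All other subsets cost ≥ 123. Minimum total cost: 120.

120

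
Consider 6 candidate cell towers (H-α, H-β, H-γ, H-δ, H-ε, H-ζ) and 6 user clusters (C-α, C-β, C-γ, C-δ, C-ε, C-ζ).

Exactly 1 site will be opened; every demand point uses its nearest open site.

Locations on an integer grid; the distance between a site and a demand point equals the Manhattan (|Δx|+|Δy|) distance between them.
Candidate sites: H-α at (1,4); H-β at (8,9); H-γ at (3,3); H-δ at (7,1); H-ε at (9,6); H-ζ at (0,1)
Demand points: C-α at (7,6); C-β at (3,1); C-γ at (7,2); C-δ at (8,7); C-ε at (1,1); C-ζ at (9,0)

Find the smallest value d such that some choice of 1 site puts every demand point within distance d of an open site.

7

Open {H-δ}.
  Farthest demand point is C-δ at distance 7 (to H-δ); all others are ≤ 7.
With {H-γ} the worst case is 9.
With {H-α} the worst case is 12.
No size-1 selection achieves below 7.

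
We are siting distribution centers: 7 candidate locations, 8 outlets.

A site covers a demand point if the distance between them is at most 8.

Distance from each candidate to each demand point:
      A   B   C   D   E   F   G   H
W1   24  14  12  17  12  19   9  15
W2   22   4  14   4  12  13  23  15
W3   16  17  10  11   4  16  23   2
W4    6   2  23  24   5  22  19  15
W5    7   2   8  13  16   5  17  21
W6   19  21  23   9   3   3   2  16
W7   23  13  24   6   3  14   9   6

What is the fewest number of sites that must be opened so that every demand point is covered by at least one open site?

3

Coverage sets (demand points within 8 of each site):
  W1: {}
  W2: {B, D}
  W3: {E, H}
  W4: {A, B, E}
  W5: {A, B, C, F}
  W6: {E, F, G}
  W7: {D, E, H}
No 2 sites suffice: every size-2 union leaves at least one demand point uncovered.
But {W5, W6, W7} covers everything, so the minimum is 3.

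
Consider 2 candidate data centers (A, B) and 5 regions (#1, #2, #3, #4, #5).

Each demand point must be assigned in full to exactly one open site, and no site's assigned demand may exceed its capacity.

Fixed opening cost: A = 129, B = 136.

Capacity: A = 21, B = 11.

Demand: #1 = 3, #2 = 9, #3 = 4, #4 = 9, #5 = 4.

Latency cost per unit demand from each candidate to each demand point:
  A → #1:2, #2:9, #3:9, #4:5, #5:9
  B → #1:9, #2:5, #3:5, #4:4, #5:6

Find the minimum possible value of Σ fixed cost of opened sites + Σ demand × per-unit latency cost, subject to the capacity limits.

Open {A, B}; cheapest assignment that respects the capacities:
  A (cap 21, load 20): #1, #3, #4, #5 — cost 3×2 + 4×9 + 9×5 + 4×9 = 123
  B (cap 11, load 9): #2 — cost 9×5 = 45
  Shipping 168, fixed 265 → total 433.
  Any other capacity-feasible assignment to {A, B} ships for at least 168.
Total demand is 29 and no other set of sites has combined capacity ≥ 29, so {A, B} is the only feasible choice of open sites. Minimum: 433.

433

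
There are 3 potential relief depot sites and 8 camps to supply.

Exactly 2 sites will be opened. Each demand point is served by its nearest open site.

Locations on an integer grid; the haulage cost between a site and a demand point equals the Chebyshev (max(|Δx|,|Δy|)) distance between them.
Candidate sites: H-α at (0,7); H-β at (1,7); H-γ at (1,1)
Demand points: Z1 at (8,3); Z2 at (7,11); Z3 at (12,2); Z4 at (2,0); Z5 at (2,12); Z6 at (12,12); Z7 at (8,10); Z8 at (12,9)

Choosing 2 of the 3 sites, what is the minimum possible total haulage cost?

Open {H-β, H-γ}.
  Z1→H-β 7, Z2→H-β 6, Z3→H-β 11, Z4→H-γ 1, Z5→H-β 5, Z6→H-β 11, Z7→H-β 7, Z8→H-β 11  ⇒ total 59.
Compare {H-α, H-γ}: total 61.
Compare {H-α, H-β}: total 65.

59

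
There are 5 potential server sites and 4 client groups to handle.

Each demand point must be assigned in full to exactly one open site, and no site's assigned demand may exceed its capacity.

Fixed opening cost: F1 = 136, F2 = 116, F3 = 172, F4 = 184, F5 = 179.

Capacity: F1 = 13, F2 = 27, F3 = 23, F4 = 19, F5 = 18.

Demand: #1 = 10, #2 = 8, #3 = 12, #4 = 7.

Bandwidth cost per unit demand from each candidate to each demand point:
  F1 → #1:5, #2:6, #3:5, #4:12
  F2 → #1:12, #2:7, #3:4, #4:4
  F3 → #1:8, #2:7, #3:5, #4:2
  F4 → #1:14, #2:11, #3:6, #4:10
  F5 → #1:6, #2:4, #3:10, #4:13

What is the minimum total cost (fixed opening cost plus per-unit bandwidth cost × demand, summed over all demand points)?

Open {F1, F2}; cheapest assignment that respects the capacities:
  F1 (cap 13, load 10): #1 — cost 10×5 = 50
  F2 (cap 27, load 27): #2, #3, #4 — cost 8×7 + 12×4 + 7×4 = 132
  Shipping 182, fixed 252 → total 434.
  Any other capacity-feasible assignment to {F1, F2} ships for at least 182.
Compare {F2, F5}: its best feasible assignment gives total 463.
Compare {F2, F3}: its best feasible assignment gives total 486.
Every other set of open sites that can feasibly serve all demand totals ≥ 463 even under its best assignment. Minimum: 434.

434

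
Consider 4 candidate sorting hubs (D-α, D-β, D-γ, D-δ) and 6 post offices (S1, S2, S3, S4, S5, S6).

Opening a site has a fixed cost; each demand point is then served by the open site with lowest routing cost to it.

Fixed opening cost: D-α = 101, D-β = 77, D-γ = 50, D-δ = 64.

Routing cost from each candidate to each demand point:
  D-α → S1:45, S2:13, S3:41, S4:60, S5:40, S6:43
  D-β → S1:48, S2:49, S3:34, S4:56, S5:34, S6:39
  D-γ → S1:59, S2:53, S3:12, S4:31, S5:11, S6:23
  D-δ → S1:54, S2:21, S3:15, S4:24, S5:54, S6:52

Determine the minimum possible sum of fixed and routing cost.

Open {D-γ}: assign each demand point to its cheapest open site.
  S1→D-γ 59, S2→D-γ 53, S3→D-γ 12, S4→D-γ 31, S5→D-γ 11, S6→D-γ 23
  routing cost 189, fixed 50 → total 239.
Compare {D-γ, D-δ}: routing cost 145 + fixed 114 = 259.
Compare {D-δ}: routing cost 220 + fixed 64 = 284.
Compare {D-α, D-γ}: routing cost 135 + fixed 151 = 286.
All other subsets cost ≥ 259. Minimum total cost: 239.

239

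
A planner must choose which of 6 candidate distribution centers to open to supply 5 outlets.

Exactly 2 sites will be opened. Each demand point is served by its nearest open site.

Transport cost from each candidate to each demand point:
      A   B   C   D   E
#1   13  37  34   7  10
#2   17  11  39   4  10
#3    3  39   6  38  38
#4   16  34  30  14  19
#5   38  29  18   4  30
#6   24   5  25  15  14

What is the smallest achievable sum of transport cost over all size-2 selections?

Open {#2, #3}.
  A→#3 3, B→#2 11, C→#3 6, D→#2 4, E→#2 10  ⇒ total 34.
Compare {#3, #6}: total 43.
Compare {#1, #6}: total 60.
No size-2 selection does better; minimum is 34.

34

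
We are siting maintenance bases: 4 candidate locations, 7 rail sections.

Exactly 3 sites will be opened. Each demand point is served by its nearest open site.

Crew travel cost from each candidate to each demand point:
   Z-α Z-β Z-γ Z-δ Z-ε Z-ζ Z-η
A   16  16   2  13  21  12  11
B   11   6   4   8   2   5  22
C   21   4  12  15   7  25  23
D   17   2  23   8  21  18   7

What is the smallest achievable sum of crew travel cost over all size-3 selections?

37

Open {A, B, D}.
  Z-α→B 11, Z-β→D 2, Z-γ→A 2, Z-δ→B 8, Z-ε→B 2, Z-ζ→B 5, Z-η→D 7  ⇒ total 37.
Compare {B, C, D}: total 39.
Compare {A, B, C}: total 43.
No size-3 selection does better; minimum is 37.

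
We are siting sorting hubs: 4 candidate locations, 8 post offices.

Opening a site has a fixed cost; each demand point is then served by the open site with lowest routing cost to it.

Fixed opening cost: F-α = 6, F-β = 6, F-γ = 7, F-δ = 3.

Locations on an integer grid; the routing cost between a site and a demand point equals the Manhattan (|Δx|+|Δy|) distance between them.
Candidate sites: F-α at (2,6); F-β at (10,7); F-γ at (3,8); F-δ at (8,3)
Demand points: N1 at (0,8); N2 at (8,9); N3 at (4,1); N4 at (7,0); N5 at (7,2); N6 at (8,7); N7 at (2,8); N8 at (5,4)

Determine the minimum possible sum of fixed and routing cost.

Open {F-γ, F-δ}: assign each demand point to its cheapest open site.
  N1→F-γ 3, N2→F-γ 6, N3→F-δ 6, N4→F-δ 4, N5→F-δ 2, N6→F-δ 4, N7→F-γ 1, N8→F-δ 4
  routing cost 30, fixed 10 → total 40.
Compare {F-α, F-δ}: routing cost 32 + fixed 9 = 41.
Compare {F-β, F-γ, F-δ}: routing cost 26 + fixed 16 = 42.
Compare {F-α, F-β, F-δ}: routing cost 28 + fixed 15 = 43.
All other subsets cost ≥ 41. Minimum total cost: 40.

40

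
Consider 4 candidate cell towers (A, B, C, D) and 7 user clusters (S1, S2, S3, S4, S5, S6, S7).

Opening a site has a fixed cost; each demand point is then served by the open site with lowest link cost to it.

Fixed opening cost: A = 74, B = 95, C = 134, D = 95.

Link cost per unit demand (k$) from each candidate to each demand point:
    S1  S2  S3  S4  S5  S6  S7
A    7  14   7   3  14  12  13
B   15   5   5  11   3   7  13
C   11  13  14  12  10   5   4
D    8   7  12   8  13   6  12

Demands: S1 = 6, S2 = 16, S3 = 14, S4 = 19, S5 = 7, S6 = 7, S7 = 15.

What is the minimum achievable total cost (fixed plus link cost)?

Open {A, B, C}: assign each demand point to its cheapest open site.
  S1→A 6×7=42, S2→B 16×5=80, S3→B 14×5=70, S4→A 19×3=57, S5→B 7×3=21, S6→C 7×5=35, S7→C 15×4=60
  link cost 365, fixed 303 → total 668.
Compare {A, B}: link cost 514 + fixed 169 = 683.
Compare {A, B, D}: link cost 492 + fixed 264 = 756.
Compare {A, B, C, D}: link cost 365 + fixed 398 = 763.
All other subsets cost ≥ 683. Minimum total cost: 668.

668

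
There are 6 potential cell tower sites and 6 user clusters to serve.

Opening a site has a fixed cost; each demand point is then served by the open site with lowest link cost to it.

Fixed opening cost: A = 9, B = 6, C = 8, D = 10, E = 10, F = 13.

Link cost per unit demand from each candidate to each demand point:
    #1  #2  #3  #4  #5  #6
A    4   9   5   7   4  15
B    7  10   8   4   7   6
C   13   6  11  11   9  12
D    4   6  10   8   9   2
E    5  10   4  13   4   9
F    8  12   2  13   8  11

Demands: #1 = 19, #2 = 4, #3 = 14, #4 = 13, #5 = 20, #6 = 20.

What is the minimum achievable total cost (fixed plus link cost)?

338

Open {A, B, D, F}: assign each demand point to its cheapest open site.
  #1→A 19×4=76, #2→D 4×6=24, #3→F 14×2=28, #4→B 13×4=52, #5→A 20×4=80, #6→D 20×2=40
  link cost 300, fixed 38 → total 338.
Compare {B, D, E, F}: link cost 300 + fixed 39 = 339.
Compare {A, B, C, D, F}: link cost 300 + fixed 46 = 346.
Compare {B, C, D, E, F}: link cost 300 + fixed 47 = 347.
All other subsets cost ≥ 339. Minimum total cost: 338.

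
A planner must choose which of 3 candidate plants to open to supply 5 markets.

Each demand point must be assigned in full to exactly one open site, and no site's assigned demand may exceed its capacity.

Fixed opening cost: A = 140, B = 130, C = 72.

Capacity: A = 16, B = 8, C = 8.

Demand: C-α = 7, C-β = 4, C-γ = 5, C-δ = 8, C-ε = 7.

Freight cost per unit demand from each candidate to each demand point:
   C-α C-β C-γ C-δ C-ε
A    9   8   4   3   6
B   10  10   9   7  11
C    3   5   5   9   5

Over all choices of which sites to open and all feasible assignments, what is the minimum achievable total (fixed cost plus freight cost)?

513

Open {A, B, C}; cheapest assignment that respects the capacities:
  A (cap 16, load 16): C-β, C-γ, C-ε — cost 4×8 + 5×4 + 7×6 = 94
  B (cap 8, load 8): C-δ — cost 8×7 = 56
  C (cap 8, load 7): C-α — cost 7×3 = 21
  Shipping 171, fixed 342 → total 513.
  Any other capacity-feasible assignment to {A, B, C} ships for at least 171.
Total demand is 31 and no other set of sites has combined capacity ≥ 31, so {A, B, C} is the only feasible choice of open sites. Minimum: 513.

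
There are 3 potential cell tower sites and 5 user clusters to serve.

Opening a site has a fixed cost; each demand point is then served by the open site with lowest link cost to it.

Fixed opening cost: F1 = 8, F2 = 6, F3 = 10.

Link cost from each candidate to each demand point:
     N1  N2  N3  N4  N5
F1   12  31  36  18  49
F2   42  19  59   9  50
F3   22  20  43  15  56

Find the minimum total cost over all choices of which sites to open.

Open {F1, F2}: assign each demand point to its cheapest open site.
  N1→F1 12, N2→F2 19, N3→F1 36, N4→F2 9, N5→F1 49
  link cost 125, fixed 14 → total 139.
Compare {F1, F2, F3}: link cost 125 + fixed 24 = 149.
Compare {F1, F3}: link cost 132 + fixed 18 = 150.
Compare {F1}: link cost 146 + fixed 8 = 154.
All other subsets cost ≥ 149. Minimum total cost: 139.

139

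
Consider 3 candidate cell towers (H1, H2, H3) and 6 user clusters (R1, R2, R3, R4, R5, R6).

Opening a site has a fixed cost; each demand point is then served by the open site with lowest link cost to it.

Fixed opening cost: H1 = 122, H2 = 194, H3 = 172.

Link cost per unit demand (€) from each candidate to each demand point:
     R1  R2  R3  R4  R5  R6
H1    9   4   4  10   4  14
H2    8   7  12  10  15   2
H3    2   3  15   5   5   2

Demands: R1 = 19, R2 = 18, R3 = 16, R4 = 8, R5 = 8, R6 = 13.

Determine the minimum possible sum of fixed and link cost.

548

Open {H1, H3}: assign each demand point to its cheapest open site.
  R1→H3 19×2=38, R2→H3 18×3=54, R3→H1 16×4=64, R4→H3 8×5=40, R5→H1 8×4=32, R6→H3 13×2=26
  link cost 254, fixed 294 → total 548.
Compare {H3}: link cost 438 + fixed 172 = 610.
Compare {H1}: link cost 601 + fixed 122 = 723.
Compare {H1, H2}: link cost 426 + fixed 316 = 742.
All other subsets cost ≥ 610. Minimum total cost: 548.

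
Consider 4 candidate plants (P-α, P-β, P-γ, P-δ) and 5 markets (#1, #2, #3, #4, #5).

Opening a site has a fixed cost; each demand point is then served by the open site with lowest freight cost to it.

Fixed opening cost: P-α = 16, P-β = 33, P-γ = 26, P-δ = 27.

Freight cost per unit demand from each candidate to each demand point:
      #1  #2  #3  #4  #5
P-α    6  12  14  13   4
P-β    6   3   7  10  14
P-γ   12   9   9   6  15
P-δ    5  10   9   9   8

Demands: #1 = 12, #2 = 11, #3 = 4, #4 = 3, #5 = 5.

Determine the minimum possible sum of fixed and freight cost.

232

Open {P-α, P-β}: assign each demand point to its cheapest open site.
  #1→P-α 12×6=72, #2→P-β 11×3=33, #3→P-β 4×7=28, #4→P-β 3×10=30, #5→P-α 5×4=20
  freight cost 183, fixed 49 → total 232.
Compare {P-α, P-β, P-δ}: freight cost 168 + fixed 76 = 244.
Compare {P-α, P-β, P-γ}: freight cost 171 + fixed 75 = 246.
Compare {P-β, P-δ}: freight cost 188 + fixed 60 = 248.
All other subsets cost ≥ 244. Minimum total cost: 232.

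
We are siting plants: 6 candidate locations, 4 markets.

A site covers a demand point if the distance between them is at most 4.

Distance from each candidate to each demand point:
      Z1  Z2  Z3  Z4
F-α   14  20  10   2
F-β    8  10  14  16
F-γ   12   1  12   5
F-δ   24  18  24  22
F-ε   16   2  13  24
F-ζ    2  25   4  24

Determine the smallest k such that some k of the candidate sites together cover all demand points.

3

Coverage sets (demand points within 4 of each site):
  F-α: {Z4}
  F-β: {}
  F-γ: {Z2}
  F-δ: {}
  F-ε: {Z2}
  F-ζ: {Z1, Z3}
No 2 sites suffice: every size-2 union leaves at least one demand point uncovered.
But {F-α, F-γ, F-ζ} covers everything, so the minimum is 3.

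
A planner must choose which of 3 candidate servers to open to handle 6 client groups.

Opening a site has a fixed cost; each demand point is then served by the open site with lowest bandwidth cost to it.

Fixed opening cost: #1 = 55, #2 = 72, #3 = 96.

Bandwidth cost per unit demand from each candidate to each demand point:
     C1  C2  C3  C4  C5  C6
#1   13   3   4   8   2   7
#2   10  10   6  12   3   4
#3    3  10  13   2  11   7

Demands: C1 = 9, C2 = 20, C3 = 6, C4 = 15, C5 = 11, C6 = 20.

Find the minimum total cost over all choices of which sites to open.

Open {#1, #3}: assign each demand point to its cheapest open site.
  C1→#3 9×3=27, C2→#1 20×3=60, C3→#1 6×4=24, C4→#3 15×2=30, C5→#1 11×2=22, C6→#1 20×7=140
  bandwidth cost 303, fixed 151 → total 454.
Compare {#1, #2, #3}: bandwidth cost 243 + fixed 223 = 466.
Compare {#1, #2}: bandwidth cost 396 + fixed 127 = 523.
Compare {#1}: bandwidth cost 483 + fixed 55 = 538.
All other subsets cost ≥ 466. Minimum total cost: 454.

454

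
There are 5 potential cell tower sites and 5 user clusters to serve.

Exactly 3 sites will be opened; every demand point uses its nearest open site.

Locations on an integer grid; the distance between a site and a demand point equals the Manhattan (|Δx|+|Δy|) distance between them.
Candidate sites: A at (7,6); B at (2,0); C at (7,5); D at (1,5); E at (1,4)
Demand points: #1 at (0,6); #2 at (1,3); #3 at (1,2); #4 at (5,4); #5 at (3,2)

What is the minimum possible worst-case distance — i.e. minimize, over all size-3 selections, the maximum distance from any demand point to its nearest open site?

3

Open {B, C, D}.
  Farthest demand point is #3 at distance 3 (to B); all others are ≤ 3.
With {B, C, E} the worst case is 3.
With {A, B, D} the worst case is 4.
No size-3 selection achieves below 3.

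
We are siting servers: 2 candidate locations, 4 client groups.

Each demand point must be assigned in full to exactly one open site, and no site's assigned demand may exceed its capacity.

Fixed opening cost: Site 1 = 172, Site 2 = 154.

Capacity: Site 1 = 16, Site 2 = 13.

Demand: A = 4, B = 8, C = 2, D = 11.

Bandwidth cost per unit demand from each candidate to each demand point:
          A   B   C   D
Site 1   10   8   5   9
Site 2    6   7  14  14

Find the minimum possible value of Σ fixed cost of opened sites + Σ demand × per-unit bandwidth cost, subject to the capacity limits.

515

Open {Site 1, Site 2}; cheapest assignment that respects the capacities:
  Site 1 (cap 16, load 13): C, D — cost 2×5 + 11×9 = 109
  Site 2 (cap 13, load 12): A, B — cost 4×6 + 8×7 = 80
  Shipping 189, fixed 326 → total 515.
  Any other capacity-feasible assignment to {Site 1, Site 2} ships for at least 189.
Total demand is 25 and no other set of sites has combined capacity ≥ 25, so {Site 1, Site 2} is the only feasible choice of open sites. Minimum: 515.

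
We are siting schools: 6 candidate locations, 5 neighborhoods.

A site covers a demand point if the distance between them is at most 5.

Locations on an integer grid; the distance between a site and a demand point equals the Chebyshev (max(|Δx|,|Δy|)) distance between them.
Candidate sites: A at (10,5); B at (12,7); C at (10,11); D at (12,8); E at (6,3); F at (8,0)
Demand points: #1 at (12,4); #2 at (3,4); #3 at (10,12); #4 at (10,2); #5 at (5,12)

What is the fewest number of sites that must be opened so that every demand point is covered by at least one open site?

Coverage sets (demand points within 5 of each site):
  A: {#1, #4}
  B: {#1, #3, #4}
  C: {#3, #5}
  D: {#1, #3}
  E: {#2, #4}
  F: {#1, #2, #4}
No single site covers all 5 demand points.
But {C, F} covers everything, so the minimum is 2.

2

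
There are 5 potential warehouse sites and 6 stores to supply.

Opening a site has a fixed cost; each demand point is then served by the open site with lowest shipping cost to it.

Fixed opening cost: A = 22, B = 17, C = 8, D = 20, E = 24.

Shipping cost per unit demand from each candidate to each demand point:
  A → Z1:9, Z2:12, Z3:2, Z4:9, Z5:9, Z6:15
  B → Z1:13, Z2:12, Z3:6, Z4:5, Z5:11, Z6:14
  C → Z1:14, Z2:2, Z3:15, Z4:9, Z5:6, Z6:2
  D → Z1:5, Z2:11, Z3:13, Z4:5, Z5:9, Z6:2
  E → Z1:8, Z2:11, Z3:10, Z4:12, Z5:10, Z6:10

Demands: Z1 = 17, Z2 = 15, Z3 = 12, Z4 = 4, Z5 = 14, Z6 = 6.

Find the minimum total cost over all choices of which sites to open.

Open {A, C, D}: assign each demand point to its cheapest open site.
  Z1→D 17×5=85, Z2→C 15×2=30, Z3→A 12×2=24, Z4→D 4×5=20, Z5→C 14×6=84, Z6→C 6×2=12
  shipping cost 255, fixed 50 → total 305.
Compare {A, B, C, D}: shipping cost 255 + fixed 67 = 322.
Compare {A, C, D, E}: shipping cost 255 + fixed 74 = 329.
Compare {A, B, C, D, E}: shipping cost 255 + fixed 91 = 346.
All other subsets cost ≥ 322. Minimum total cost: 305.

305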